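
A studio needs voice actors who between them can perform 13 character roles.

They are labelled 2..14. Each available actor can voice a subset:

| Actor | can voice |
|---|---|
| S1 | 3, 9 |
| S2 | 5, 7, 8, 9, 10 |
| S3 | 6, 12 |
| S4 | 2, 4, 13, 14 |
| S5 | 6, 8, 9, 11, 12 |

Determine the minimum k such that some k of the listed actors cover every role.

S1 and S2 and S4 and S5 together: S1 ∪ S2 ∪ S4 ∪ S5 = {2, 3, 4, 5, 6, 7, 8, 9, 10, 11, 12, 13, 14} — every role is covered.
Only S1 contains 3, so S1 is forced; the remaining 11 roles need at least 3 more actors (each remaining actor adds at most 4) — so at least 4 actors are needed, and 4 is optimal.

4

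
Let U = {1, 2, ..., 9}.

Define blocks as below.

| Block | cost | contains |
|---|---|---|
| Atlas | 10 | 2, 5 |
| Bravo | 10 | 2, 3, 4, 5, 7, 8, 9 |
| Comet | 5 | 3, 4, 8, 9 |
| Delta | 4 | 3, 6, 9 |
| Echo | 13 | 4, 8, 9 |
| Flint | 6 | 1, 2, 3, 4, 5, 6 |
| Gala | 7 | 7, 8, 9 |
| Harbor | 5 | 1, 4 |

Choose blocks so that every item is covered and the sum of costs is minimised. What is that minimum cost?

Flint, Gala together cover every item (Flint ∪ Gala = {1, 2, 3, 4, 5, 6, 7, 8, 9}); total cost 6 + 7 = 13.
No covering selection has total cost below 13.

13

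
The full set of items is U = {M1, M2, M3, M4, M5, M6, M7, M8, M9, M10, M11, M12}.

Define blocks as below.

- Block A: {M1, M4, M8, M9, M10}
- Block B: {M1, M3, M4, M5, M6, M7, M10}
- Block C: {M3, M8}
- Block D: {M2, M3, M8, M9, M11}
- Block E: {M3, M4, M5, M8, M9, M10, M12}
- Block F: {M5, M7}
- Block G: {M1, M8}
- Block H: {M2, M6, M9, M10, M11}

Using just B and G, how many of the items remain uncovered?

4

Union of B, G = {M1, M3, M4, M5, M6, M7, M8, M10}.
Not covered: M2, M9, M11, M12 — 4 items.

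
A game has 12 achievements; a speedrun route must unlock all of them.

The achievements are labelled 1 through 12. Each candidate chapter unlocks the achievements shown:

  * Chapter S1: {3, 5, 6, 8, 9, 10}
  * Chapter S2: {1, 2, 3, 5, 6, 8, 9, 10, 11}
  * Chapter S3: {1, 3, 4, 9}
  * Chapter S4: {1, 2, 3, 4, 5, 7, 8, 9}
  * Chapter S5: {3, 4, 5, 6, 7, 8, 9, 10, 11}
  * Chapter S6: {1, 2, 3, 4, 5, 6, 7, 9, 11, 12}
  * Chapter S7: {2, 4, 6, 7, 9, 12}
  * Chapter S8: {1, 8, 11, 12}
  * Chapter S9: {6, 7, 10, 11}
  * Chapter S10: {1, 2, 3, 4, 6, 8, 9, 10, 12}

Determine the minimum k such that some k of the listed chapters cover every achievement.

S2 and S7 together: S2 ∪ S7 = {1, 2, 3, 4, 5, 6, 7, 8, 9, 10, 11, 12} — every achievement is covered.
No single chapter has all 12 achievements (the largest, S6, has 10), so 2 is optimal.

2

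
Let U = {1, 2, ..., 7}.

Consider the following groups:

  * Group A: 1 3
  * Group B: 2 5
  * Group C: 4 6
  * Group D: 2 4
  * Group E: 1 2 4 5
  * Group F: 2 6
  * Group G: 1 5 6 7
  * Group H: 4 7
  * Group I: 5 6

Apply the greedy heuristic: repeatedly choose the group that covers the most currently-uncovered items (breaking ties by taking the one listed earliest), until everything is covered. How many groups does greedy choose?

3

Greedy: pick E (covers 4 new) → pick G (covers 2 new) → pick A (covers 1 new). Total picks: 3.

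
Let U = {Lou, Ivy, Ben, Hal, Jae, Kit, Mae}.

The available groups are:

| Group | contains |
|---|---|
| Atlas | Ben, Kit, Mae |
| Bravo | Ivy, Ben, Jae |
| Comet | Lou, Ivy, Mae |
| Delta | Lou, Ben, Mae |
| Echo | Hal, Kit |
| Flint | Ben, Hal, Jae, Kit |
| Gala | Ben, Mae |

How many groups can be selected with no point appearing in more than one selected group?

2

Comet, Echo are pairwise disjoint (Comet={Lou,Ivy,Mae}; Echo={Hal,Kit}).
Every remaining group overlaps one of these, and no 3 of the listed groups are pairwise disjoint, so 2 is the maximum.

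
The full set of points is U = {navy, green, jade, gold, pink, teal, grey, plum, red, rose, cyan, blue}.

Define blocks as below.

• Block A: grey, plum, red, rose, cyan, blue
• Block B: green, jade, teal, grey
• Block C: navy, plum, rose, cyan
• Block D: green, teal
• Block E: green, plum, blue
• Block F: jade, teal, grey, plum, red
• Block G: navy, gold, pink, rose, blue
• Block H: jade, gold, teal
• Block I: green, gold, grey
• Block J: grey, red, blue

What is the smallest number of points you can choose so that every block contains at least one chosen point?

Take T = {green, jade, grey, rose}. Each listed block contains at least one of these, so T is a hitting set of size 4.
No choice of 3 points meets every block, so 4 is the minimum.

4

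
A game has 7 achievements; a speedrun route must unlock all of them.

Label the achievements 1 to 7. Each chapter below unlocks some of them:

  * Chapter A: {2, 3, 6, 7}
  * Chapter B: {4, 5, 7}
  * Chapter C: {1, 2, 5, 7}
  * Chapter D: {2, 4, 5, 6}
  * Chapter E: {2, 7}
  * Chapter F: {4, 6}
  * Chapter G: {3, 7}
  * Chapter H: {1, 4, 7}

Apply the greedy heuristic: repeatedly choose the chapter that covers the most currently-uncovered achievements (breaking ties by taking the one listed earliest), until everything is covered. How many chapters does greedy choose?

3

Greedy: pick A (covers 4 new) → pick B (covers 2 new) → pick C (covers 1 new). Total picks: 3.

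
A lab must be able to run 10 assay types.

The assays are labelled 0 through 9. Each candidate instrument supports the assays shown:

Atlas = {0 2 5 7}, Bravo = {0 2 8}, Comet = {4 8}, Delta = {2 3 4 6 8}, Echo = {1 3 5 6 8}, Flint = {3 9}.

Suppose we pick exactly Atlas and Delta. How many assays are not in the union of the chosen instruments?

2

Union of Atlas, Delta = {0, 2, 3, 4, 5, 6, 7, 8}.
Not covered: 1, 9 — 2 assays.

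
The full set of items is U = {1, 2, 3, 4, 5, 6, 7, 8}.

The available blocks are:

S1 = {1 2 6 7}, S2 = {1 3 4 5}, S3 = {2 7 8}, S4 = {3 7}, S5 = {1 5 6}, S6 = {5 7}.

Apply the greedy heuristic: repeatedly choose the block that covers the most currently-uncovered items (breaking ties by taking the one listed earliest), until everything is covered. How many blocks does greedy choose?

Greedy: pick S1 (covers 4 new) → pick S2 (covers 3 new) → pick S3 (covers 1 new). Total picks: 3.

3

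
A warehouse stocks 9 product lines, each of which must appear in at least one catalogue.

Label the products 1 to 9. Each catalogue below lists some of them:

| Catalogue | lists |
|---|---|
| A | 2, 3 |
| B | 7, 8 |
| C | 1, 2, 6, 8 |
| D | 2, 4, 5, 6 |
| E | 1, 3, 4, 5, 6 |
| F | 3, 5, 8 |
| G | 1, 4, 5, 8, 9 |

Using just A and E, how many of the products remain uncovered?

3

Union of A, E = {1, 2, 3, 4, 5, 6}.
Not covered: 7, 8, 9 — 3 products.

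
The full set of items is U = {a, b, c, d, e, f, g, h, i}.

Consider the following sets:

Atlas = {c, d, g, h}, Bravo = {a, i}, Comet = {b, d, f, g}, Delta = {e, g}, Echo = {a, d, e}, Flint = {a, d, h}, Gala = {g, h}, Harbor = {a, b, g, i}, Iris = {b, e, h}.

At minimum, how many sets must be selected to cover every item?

Atlas, Bravo, Comet, and Echo cover everything between them: the union {a, b, c, d, e, f, g, h, i} is all of U.
Only Comet contains f, so Comet is forced; the remaining 5 items need at least 3 more sets (each remaining set adds at most 2) — so at least 4 sets are needed, and 4 is optimal.

4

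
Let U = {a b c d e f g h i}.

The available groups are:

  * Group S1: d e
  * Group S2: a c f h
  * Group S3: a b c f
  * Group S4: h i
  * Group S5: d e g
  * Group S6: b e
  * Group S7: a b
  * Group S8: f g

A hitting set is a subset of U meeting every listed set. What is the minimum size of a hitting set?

4

Take T = {a, e, f, i}. Each listed group contains at least one of these, so T is a hitting set of size 4.
The groups S1, S4, S7, S8 are pairwise disjoint, so any hitting set needs a separate point for each — at least 4. Hence 4 is optimal.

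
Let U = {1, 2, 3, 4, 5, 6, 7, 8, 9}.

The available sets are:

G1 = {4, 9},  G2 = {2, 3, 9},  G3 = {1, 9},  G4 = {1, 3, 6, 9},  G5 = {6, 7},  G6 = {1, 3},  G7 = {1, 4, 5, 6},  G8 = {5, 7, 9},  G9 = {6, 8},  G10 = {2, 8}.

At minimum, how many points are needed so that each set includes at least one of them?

The 4 points {1, 2, 6, 9} hit every set.
The sets G1, G5, G6, G10 are pairwise disjoint, so any hitting set needs a separate point for each — at least 4. Hence 4 is optimal.

4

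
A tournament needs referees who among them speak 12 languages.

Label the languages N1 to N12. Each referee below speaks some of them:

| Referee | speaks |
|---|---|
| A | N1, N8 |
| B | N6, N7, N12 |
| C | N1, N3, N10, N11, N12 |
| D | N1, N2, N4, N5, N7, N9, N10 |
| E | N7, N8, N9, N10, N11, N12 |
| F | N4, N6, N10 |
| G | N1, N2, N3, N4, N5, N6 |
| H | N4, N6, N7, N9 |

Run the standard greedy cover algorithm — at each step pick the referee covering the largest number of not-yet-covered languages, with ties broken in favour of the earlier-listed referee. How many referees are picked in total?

4

Greedy: pick D (covers 7 new) → pick C (covers 3 new) → pick A (covers 1 new) → pick B (covers 1 new). Total picks: 4.
(The true minimum cover uses only 2 referees, so greedy is not optimal here.)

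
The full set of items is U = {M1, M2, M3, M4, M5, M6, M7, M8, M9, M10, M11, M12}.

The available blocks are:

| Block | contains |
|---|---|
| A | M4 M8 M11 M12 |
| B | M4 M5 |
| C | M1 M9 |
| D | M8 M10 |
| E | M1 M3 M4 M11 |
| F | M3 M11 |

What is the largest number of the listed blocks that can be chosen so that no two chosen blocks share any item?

B, C, D, F are pairwise disjoint (B={M4,M5}; C={M1,M9}; D={M8,M10}; F={M3,M11}).
Every remaining block overlaps one of these, and no 5 of the listed blocks are pairwise disjoint, so 4 is the maximum.

4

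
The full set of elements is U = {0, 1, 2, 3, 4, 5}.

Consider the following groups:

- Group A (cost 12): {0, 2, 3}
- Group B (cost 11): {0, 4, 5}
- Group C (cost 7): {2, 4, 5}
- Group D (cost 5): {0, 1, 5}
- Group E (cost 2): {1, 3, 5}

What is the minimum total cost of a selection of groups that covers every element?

14

C, D, E together cover every element (C ∪ D ∪ E = {0, 1, 2, 3, 4, 5}); total cost 7 + 5 + 2 = 14.
No covering selection has total cost below 14.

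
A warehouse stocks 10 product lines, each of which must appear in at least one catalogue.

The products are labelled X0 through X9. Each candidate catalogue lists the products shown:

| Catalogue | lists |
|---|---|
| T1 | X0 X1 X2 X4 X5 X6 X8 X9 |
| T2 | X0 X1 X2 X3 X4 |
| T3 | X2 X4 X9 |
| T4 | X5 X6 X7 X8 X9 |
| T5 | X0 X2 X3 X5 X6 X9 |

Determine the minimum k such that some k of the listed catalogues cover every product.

2

T2 and T4 together: T2 ∪ T4 = {X0, X1, X2, X3, X4, X5, X6, X7, X8, X9} — every product is covered.
No single catalogue has all 10 products (the largest, T1, has 8), so 2 is optimal.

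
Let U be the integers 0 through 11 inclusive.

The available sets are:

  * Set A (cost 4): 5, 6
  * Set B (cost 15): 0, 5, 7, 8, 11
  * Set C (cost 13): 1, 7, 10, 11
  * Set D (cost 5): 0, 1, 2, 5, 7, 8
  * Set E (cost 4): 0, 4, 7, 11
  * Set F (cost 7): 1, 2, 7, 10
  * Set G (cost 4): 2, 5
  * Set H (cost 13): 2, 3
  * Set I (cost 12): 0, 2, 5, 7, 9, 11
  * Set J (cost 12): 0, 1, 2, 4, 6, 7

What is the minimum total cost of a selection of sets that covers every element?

45

A, D, E, F, H, I together cover every element (A ∪ D ∪ E ∪ F ∪ H ∪ I = {0, 1, 2, 3, 4, 5, 6, 7, 8, 9, 10, 11}); total cost 4 + 5 + 4 + 7 + 13 + 12 = 45.
No covering selection has total cost below 45.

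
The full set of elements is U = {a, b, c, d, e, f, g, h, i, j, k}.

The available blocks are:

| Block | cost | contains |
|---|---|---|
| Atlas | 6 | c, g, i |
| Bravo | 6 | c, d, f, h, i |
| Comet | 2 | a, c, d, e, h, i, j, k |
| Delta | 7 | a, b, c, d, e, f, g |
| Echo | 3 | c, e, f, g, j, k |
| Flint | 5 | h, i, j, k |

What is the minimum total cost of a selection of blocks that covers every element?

Comet, Delta together cover every element (Comet ∪ Delta = {a, b, c, d, e, f, g, h, i, j, k}); total cost 2 + 7 = 9.
The greedy pick Comet, Echo, Delta costs 12; no covering selection beats 9.

9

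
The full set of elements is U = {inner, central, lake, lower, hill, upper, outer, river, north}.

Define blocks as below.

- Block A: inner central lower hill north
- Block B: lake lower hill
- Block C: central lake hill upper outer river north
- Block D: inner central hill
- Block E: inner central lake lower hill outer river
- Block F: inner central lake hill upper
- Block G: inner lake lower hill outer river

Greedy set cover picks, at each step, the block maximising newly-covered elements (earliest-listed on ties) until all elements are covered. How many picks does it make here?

2

Greedy: pick C (covers 7 new) → pick A (covers 2 new). Total picks: 2.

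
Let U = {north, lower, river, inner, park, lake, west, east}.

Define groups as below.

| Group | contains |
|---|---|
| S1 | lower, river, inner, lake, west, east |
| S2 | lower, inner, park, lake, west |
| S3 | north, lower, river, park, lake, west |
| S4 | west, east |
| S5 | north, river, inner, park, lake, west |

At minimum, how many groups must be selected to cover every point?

2

S1 and S5 together: S1 ∪ S5 = {north, lower, river, inner, park, lake, west, east} — every point is covered.
No single group has all 8 points (the largest, S1, has 6), so 2 is optimal.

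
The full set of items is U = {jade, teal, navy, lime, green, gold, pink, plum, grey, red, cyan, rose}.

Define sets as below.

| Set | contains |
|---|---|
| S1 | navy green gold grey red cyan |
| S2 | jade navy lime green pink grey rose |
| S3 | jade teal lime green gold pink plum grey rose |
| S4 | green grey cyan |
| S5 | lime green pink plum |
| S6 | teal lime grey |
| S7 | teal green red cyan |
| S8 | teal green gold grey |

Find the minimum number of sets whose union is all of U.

2

S1 and S3 cover everything between them: the union {jade, teal, navy, lime, green, gold, pink, plum, grey, red, cyan, rose} is all of U.
No single set has all 12 items (the largest, S3, has 9), so 2 is optimal.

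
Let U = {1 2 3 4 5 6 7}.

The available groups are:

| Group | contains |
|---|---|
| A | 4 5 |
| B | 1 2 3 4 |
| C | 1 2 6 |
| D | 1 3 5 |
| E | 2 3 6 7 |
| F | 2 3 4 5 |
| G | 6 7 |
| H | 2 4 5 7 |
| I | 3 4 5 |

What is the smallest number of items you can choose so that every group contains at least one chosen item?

3

The 3 items {2, 5, 7} hit every group.
No choice of 2 items meets every group, so 3 is the minimum.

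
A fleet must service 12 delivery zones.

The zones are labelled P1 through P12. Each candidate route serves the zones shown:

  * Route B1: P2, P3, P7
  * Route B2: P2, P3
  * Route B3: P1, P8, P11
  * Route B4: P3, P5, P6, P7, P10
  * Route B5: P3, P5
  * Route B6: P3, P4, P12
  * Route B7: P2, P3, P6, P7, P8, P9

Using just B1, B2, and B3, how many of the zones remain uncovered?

6

Union of B1, B2, B3 = {P1, P2, P3, P7, P8, P11}.
Not covered: P4, P5, P6, P9, P10, P12 — 6 zones.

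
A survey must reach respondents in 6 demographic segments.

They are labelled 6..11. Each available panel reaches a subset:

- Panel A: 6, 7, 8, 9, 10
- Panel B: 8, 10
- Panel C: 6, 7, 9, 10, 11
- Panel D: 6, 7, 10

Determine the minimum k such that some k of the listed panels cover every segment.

Take {A, C}. Their union is {6, 7, 8, 9, 10, 11}, which is all 6 segments.
No single panel has all 6 segments (the largest, A, has 5), so 2 is optimal.

2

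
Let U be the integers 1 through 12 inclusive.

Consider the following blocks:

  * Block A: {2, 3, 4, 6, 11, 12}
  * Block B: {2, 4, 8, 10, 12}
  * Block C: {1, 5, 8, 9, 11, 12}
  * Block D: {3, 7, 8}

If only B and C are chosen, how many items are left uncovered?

Union of B, C = {1, 2, 4, 5, 8, 9, 10, 11, 12}.
Not covered: 3, 6, 7 — 3 items.

3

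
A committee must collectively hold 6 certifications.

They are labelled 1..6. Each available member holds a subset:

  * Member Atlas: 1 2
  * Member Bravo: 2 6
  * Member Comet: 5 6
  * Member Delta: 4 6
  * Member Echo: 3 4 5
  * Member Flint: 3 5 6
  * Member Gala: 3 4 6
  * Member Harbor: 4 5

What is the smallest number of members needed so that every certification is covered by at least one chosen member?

3

Take {Atlas, Gala, Harbor}. Their union is {1, 2, 3, 4, 5, 6}, which is all 6 certifications.
Only Atlas contains 1, so Atlas is forced; the remaining 4 certifications need at least 2 more members (each remaining member adds at most 3) — so at least 3 members are needed, and 3 is optimal.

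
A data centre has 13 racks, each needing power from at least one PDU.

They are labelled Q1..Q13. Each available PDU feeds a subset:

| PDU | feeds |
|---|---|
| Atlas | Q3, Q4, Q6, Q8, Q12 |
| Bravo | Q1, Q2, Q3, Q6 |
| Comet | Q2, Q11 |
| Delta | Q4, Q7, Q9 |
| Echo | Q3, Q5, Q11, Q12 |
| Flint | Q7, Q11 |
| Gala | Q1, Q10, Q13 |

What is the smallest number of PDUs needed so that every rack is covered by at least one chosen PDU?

5

Take {Atlas, Comet, Delta, Echo, Gala}. Their union is {Q1, Q2, Q3, Q4, Q5, Q6, Q7, Q8, Q9, Q10, Q11, Q12, Q13}, which is all 13 racks.
No 4 of the 7 PDUs cover everything (all 35 combinations miss at least one rack), so 5 is optimal.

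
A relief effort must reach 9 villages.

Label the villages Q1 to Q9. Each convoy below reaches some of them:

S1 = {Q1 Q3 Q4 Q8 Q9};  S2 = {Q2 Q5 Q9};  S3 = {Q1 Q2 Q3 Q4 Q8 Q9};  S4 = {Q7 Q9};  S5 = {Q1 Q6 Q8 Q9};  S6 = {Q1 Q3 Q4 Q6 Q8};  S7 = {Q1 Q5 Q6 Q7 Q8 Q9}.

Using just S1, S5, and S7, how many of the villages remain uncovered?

1

Union of S1, S5, S7 = {Q1, Q3, Q4, Q5, Q6, Q7, Q8, Q9}.
Not covered: Q2 — 1 village.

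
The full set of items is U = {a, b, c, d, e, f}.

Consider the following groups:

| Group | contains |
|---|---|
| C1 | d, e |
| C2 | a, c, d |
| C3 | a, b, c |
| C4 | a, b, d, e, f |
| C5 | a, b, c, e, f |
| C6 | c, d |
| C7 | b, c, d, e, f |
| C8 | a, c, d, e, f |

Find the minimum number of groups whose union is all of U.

C2 and C7 cover everything between them: the union {a, b, c, d, e, f} is all of U.
No single group has all 6 items (the largest, C4, has 5), so 2 is optimal.

2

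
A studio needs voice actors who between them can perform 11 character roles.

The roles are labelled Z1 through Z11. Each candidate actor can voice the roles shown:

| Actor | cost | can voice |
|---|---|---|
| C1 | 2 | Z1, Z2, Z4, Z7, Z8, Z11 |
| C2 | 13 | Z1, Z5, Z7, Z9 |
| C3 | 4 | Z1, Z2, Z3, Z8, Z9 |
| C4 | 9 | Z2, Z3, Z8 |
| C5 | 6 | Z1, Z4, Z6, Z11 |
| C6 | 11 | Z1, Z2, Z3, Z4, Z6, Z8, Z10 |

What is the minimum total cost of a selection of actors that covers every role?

26

C1, C2, C6 together cover every role (C1 ∪ C2 ∪ C6 = {Z1, Z2, Z3, Z4, Z5, Z6, Z7, Z8, Z9, Z10, Z11}); total cost 2 + 13 + 11 = 26.
The greedy pick C1, C3, C6, C2 costs 30; no covering selection beats 26.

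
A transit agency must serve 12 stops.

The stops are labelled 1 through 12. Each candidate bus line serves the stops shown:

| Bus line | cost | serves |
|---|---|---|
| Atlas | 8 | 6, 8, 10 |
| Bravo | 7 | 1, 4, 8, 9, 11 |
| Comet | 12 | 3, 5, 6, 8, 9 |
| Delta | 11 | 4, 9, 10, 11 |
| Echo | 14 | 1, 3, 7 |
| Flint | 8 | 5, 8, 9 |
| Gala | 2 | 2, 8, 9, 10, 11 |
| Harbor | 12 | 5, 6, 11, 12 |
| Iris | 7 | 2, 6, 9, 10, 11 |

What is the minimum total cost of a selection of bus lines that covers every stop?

35

Bravo, Echo, Gala, Harbor together cover every stop (Bravo ∪ Echo ∪ Gala ∪ Harbor = {1, 2, 3, 4, 5, 6, 7, 8, 9, 10, 11, 12}); total cost 7 + 14 + 2 + 12 = 35.
The greedy pick Gala, Bravo, Comet, Harbor, Echo costs 47; no covering selection beats 35.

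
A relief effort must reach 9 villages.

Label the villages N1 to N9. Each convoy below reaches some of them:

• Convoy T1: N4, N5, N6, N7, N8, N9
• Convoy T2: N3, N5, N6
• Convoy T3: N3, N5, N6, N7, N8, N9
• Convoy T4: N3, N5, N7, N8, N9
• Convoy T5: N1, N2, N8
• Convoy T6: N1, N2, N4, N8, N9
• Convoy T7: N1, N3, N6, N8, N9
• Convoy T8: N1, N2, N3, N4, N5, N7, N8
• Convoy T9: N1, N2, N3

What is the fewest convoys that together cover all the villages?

T1 and T9 together: T1 ∪ T9 = {N1, N2, N3, N4, N5, N6, N7, N8, N9} — every village is covered.
No single convoy has all 9 villages (the largest, T8, has 7), so 2 is optimal.

2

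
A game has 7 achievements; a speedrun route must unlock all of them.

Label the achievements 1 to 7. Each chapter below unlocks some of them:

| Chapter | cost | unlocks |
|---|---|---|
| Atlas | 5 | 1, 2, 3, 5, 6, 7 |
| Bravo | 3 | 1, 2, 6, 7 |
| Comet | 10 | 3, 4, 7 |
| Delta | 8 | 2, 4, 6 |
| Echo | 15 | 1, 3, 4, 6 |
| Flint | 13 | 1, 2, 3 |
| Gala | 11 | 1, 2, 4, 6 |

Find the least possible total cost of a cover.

Atlas, Delta together cover every achievement (Atlas ∪ Delta = {1, 2, 3, 4, 5, 6, 7}); total cost 5 + 8 = 13.
The greedy pick Bravo, Atlas, Delta costs 16; no covering selection beats 13.

13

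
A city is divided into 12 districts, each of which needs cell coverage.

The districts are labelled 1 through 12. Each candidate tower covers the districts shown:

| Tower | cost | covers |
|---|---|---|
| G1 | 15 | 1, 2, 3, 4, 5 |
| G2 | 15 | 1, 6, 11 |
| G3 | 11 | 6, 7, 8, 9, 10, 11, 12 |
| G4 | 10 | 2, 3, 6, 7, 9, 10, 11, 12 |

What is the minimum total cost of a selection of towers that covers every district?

G1, G3 together cover every district (G1 ∪ G3 = {1, 2, 3, 4, 5, 6, 7, 8, 9, 10, 11, 12}); total cost 15 + 11 = 26.
The greedy pick G4, G1, G3 costs 36; no covering selection beats 26.

26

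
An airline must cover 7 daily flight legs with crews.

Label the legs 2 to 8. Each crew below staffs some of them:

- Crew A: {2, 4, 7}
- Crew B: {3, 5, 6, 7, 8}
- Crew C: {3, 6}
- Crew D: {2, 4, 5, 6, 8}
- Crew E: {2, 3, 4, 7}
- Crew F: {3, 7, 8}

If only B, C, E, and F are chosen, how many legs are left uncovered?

0

Union of B, C, E, F = {2, 3, 4, 5, 6, 7, 8} — that's every leg, so 0 are uncovered.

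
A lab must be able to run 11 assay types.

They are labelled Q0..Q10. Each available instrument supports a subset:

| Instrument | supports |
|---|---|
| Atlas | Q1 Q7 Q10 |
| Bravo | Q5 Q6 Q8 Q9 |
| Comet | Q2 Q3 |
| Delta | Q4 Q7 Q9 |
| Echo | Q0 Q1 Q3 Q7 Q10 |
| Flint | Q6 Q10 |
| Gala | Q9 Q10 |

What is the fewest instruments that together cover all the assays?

4

Take {Bravo, Comet, Delta, Echo}. Their union is {Q0, Q1, Q2, Q3, Q4, Q5, Q6, Q7, Q8, Q9, Q10}, which is all 11 assays.
Only Comet contains Q2, so Comet is forced; the remaining 9 assays need at least 3 more instruments (each remaining instrument adds at most 4) — so at least 4 instruments are needed, and 4 is optimal.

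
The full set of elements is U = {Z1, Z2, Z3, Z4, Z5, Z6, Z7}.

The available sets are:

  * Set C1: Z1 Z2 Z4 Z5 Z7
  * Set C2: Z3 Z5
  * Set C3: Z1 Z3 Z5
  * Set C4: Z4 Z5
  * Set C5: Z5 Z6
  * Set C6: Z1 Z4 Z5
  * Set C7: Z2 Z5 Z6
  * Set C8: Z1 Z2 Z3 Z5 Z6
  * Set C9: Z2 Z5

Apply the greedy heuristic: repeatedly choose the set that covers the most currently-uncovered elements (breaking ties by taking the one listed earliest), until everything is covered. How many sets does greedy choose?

Greedy: pick C1 (covers 5 new) → pick C8 (covers 2 new). Total picks: 2.

2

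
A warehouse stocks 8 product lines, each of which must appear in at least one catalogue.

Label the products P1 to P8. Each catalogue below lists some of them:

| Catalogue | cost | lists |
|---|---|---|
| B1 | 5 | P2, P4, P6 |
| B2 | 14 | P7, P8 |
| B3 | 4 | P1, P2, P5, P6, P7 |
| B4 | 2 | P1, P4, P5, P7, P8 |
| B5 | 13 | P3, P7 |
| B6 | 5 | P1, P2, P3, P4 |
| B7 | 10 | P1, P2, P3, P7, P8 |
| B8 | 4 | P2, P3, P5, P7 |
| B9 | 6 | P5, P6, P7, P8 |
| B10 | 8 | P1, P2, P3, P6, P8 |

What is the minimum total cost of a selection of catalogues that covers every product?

B3, B4, B8 together cover every product (B3 ∪ B4 ∪ B8 = {P1, P2, P3, P4, P5, P6, P7, P8}); total cost 4 + 2 + 4 = 10.
No covering selection has total cost below 10.

10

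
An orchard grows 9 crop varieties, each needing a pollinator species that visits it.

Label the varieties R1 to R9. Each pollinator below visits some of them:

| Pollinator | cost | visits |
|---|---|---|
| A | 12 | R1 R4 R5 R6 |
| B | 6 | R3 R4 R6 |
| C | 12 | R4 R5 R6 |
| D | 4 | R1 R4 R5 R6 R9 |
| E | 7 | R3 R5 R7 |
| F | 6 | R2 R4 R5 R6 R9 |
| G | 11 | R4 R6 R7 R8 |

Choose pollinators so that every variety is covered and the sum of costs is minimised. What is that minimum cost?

B, D, F, G together cover every variety (B ∪ D ∪ F ∪ G = {R1, R2, R3, R4, R5, R6, R7, R8, R9}); total cost 6 + 4 + 6 + 11 = 27.
The greedy pick D, E, F, G costs 28; no covering selection beats 27.

27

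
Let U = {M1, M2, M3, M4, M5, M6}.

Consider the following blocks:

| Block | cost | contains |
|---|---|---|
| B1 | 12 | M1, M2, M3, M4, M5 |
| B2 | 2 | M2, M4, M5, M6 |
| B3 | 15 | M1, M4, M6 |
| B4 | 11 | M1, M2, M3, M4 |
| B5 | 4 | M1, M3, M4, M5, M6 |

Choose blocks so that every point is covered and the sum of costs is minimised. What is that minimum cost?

B2, B5 together cover every point (B2 ∪ B5 = {M1, M2, M3, M4, M5, M6}); total cost 2 + 4 = 6.
No covering selection has total cost below 6.

6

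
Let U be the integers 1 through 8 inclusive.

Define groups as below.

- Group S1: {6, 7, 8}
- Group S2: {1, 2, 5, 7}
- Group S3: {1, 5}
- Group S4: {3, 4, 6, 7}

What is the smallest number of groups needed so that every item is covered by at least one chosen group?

3

S1, S2, and S4 cover everything between them: the union {1, 2, 3, 4, 5, 6, 7, 8} is all of U.
Only S2 contains 2, so S2 is forced; the remaining 4 items need at least 2 more groups (each remaining group adds at most 3) — so at least 3 groups are needed, and 3 is optimal.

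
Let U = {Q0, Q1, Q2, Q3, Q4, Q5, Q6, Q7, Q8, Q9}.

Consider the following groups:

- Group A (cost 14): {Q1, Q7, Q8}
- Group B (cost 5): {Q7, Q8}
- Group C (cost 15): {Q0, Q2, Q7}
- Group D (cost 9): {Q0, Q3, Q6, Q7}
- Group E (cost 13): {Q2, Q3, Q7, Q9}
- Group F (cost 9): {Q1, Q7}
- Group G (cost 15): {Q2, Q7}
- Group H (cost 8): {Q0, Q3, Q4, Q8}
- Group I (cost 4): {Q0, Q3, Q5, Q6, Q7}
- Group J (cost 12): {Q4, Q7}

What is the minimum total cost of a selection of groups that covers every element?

E, F, H, I together cover every element (E ∪ F ∪ H ∪ I = {Q0, Q1, Q2, Q3, Q4, Q5, Q6, Q7, Q8, Q9}); total cost 13 + 9 + 8 + 4 = 34.
No covering selection has total cost below 34.

34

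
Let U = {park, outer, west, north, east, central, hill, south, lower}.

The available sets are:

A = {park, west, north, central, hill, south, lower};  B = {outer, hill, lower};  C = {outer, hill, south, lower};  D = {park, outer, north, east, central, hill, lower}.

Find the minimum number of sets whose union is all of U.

2

A and D together: A ∪ D = {park, outer, west, north, east, central, hill, south, lower} — every item is covered.
No single set has all 9 items (the largest, A, has 7), so 2 is optimal.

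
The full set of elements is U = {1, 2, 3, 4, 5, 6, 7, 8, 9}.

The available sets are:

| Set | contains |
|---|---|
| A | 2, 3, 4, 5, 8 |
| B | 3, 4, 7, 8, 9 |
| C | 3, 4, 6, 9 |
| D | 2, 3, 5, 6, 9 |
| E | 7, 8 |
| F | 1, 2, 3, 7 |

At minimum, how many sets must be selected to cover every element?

3

A and C and F together: A ∪ C ∪ F = {1, 2, 3, 4, 5, 6, 7, 8, 9} — every element is covered.
Only F contains 1, so F is forced; the remaining 5 elements need at least 2 more sets (each remaining set adds at most 3) — so at least 3 sets are needed, and 3 is optimal.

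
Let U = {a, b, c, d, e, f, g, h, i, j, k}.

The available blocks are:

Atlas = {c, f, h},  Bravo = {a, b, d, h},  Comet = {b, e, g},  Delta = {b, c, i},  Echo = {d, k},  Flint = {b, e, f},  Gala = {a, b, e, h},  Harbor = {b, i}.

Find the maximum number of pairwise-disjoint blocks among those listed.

Atlas, Comet, Echo are pairwise disjoint (Atlas={c,f,h}; Comet={b,e,g}; Echo={d,k}).
Every remaining block overlaps one of these, and no 4 of the listed blocks are pairwise disjoint, so 3 is the maximum.

3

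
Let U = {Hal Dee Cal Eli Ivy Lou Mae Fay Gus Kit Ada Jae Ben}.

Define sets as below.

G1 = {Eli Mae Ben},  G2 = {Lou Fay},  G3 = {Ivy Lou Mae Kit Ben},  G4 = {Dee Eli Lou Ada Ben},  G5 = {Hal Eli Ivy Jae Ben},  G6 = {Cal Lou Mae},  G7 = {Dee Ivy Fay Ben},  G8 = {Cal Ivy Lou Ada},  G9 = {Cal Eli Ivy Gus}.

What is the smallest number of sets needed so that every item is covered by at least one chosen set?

Take {G2, G3, G4, G5, G9}. Their union is {Hal, Dee, Cal, Eli, Ivy, Lou, Mae, Fay, Gus, Kit, Ada, Jae, Ben}, which is all 13 items.
No 4 of the 9 sets cover everything (all 126 combinations miss at least one item), so 5 is optimal.

5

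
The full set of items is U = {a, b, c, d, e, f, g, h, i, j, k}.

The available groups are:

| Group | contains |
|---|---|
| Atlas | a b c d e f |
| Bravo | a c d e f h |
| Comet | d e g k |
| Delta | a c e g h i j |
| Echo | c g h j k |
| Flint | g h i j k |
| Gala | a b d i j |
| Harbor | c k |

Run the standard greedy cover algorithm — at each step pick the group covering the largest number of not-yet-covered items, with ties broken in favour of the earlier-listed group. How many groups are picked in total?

3

Greedy: pick Delta (covers 7 new) → pick Atlas (covers 3 new) → pick Comet (covers 1 new). Total picks: 3.
(The true minimum cover uses only 2 groups, so greedy is not optimal here.)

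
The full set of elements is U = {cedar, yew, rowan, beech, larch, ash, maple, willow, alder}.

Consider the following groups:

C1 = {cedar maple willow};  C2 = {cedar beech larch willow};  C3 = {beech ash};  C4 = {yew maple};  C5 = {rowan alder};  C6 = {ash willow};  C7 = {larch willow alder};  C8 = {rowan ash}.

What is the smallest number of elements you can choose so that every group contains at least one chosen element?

4

Take H = {yew, rowan, ash, willow}. Each listed group contains at least one of these, so H is a hitting set of size 4.
No choice of 3 elements meets every group, so 4 is the minimum.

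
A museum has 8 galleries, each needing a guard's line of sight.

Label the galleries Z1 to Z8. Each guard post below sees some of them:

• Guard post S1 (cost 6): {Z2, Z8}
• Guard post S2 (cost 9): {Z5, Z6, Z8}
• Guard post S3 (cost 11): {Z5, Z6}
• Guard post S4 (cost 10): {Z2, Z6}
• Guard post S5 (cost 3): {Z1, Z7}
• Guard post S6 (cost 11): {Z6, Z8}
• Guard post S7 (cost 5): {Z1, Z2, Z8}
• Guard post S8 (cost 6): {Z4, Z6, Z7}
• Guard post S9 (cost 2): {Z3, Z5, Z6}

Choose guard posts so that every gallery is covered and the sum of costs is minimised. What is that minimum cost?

S7, S8, S9 together cover every gallery (S7 ∪ S8 ∪ S9 = {Z1, Z2, Z3, Z4, Z5, Z6, Z7, Z8}); total cost 5 + 6 + 2 = 13.
The greedy pick S9, S5, S7, S8 costs 16; no covering selection beats 13.

13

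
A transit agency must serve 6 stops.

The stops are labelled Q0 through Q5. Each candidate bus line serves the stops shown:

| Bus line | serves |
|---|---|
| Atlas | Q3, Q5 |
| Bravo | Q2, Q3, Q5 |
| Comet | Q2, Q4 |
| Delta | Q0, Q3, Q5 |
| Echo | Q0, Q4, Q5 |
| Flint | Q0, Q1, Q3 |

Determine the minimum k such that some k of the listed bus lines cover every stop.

Take {Bravo, Comet, Flint}. Their union is {Q0, Q1, Q2, Q3, Q4, Q5}, which is all 6 stops.
Only Flint contains Q1, so Flint is forced; the remaining 3 stops need at least 2 more bus lines (each remaining bus line adds at most 2) — so at least 3 bus lines are needed, and 3 is optimal.

3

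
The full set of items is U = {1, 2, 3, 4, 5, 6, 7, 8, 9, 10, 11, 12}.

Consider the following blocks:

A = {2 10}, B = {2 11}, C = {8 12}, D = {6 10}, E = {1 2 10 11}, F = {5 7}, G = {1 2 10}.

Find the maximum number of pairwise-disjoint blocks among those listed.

4

B, C, D, F are pairwise disjoint (B={2,11}; C={8,12}; D={6,10}; F={5,7}).
Every remaining block overlaps one of these, and no 5 of the listed blocks are pairwise disjoint, so 4 is the maximum.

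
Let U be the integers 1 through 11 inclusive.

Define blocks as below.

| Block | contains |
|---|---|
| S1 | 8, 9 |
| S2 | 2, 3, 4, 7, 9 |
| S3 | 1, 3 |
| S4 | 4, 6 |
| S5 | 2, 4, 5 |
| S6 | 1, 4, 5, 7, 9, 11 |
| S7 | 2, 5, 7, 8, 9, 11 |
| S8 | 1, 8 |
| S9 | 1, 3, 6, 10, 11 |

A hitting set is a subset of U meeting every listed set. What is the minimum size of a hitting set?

3

Take H = {1, 4, 9}. Each listed block contains at least one of these, so H is a hitting set of size 3.
The blocks S1, S3, S4 are pairwise disjoint, so any hitting set needs a separate element for each — at least 3. Hence 3 is optimal.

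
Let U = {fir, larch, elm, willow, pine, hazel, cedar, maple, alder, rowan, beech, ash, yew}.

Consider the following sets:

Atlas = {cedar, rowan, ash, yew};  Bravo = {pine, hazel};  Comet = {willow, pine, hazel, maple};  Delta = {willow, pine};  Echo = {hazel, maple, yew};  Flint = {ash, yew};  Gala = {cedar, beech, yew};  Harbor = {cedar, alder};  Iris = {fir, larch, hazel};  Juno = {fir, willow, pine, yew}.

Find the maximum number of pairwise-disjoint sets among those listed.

4

Delta, Flint, Harbor, Iris are pairwise disjoint (Delta={willow,pine}; Flint={ash,yew}; Harbor={cedar,alder}; Iris={fir,larch,hazel}).
Every remaining set overlaps one of these, and no 5 of the listed sets are pairwise disjoint, so 4 is the maximum.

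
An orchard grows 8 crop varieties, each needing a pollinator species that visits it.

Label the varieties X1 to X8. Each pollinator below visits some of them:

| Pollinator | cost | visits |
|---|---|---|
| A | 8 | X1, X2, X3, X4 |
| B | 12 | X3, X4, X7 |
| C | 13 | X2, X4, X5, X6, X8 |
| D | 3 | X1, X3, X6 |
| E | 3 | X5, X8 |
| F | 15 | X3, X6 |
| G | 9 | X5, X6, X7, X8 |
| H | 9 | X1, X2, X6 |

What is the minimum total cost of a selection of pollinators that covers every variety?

A, G together cover every variety (A ∪ G = {X1, X2, X3, X4, X5, X6, X7, X8}); total cost 8 + 9 = 17.
The greedy pick D, E, A, G costs 23; no covering selection beats 17.

17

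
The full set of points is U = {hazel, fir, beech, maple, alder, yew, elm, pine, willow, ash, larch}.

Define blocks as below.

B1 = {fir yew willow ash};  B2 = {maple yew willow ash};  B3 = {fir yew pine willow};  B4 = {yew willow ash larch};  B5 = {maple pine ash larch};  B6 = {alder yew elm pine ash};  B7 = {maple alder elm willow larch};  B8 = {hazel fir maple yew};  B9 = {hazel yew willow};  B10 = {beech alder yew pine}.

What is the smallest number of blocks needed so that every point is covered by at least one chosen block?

4

B4, B7, B8, and B10 cover everything between them: the union {hazel, fir, beech, maple, alder, yew, elm, pine, willow, ash, larch} is all of U.
No 3 of the 10 blocks cover everything (all 120 combinations miss at least one point), so 4 is optimal.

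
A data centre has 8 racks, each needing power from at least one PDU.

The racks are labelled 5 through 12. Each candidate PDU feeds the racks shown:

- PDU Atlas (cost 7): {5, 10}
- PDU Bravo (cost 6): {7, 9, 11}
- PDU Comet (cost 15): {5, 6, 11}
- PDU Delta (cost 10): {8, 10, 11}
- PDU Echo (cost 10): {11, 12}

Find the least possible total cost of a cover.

41

Bravo, Comet, Delta, Echo together cover every rack (Bravo ∪ Comet ∪ Delta ∪ Echo = {5, 6, 7, 8, 9, 10, 11, 12}); total cost 6 + 15 + 10 + 10 = 41.
The greedy pick Bravo, Atlas, Delta, Echo, Comet costs 48; no covering selection beats 41.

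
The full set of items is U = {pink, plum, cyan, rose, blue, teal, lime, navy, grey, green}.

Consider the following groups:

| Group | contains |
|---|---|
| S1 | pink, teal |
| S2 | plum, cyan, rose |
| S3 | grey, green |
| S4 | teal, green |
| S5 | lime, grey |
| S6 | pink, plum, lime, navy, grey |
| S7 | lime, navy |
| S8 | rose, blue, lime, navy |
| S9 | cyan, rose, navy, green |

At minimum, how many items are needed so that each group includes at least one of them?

4

The 4 items {pink, cyan, lime, green} hit every group.
The groups S1, S2, S3, S7 are pairwise disjoint, so any hitting set needs a separate item for each — at least 4. Hence 4 is optimal.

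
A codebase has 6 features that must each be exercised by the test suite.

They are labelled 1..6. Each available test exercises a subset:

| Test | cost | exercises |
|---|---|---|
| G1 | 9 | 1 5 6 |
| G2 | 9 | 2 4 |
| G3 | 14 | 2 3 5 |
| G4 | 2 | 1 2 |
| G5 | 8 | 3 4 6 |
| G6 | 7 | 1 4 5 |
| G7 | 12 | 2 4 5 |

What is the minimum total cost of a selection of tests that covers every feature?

17

G4, G5, G6 together cover every feature (G4 ∪ G5 ∪ G6 = {1, 2, 3, 4, 5, 6}); total cost 2 + 8 + 7 = 17.
No covering selection has total cost below 17.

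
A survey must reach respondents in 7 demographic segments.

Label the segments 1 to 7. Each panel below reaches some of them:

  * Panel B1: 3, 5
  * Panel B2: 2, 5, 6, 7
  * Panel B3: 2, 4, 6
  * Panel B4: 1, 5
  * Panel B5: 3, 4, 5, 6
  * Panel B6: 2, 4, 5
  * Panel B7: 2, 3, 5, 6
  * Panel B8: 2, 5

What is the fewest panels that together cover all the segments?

B2 and B4 and B5 together: B2 ∪ B4 ∪ B5 = {1, 2, 3, 4, 5, 6, 7} — every segment is covered.
Only B4 contains 1, so B4 is forced; the remaining 5 segments need at least 2 more panels (each remaining panel adds at most 3) — so at least 3 panels are needed, and 3 is optimal.

3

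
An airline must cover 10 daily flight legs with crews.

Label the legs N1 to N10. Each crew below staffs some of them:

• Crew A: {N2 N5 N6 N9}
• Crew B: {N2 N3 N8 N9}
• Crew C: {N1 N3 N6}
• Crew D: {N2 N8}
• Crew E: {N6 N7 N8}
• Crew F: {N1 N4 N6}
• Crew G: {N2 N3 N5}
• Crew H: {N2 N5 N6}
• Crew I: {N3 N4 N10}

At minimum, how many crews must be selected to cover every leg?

4

A and E and F and I together: A ∪ E ∪ F ∪ I = {N1, N2, N3, N4, N5, N6, N7, N8, N9, N10} — every leg is covered.
Only E contains N7, so E is forced; the remaining 7 legs need at least 3 more crews (each remaining crew adds at most 3) — so at least 4 crews are needed, and 4 is optimal.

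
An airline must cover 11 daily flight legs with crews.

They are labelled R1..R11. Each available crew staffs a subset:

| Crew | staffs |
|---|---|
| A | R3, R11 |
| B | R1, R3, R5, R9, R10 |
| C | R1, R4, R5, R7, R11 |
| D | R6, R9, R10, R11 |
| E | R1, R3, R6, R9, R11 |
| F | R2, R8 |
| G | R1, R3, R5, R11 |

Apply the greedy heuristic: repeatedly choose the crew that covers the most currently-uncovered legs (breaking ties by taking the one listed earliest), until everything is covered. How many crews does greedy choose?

Greedy: pick B (covers 5 new) → pick C (covers 3 new) → pick F (covers 2 new) → pick D (covers 1 new). Total picks: 4.

4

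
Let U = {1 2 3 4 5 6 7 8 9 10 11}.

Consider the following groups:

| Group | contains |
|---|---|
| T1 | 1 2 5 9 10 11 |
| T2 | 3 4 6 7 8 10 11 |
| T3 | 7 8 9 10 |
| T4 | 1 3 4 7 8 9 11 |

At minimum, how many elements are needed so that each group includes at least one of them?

2

Take H = {9, 11}. Each listed group contains at least one of these, so H is a hitting set of size 2.
No single element lies in every group, so at least 2 are needed and 2 is optimal.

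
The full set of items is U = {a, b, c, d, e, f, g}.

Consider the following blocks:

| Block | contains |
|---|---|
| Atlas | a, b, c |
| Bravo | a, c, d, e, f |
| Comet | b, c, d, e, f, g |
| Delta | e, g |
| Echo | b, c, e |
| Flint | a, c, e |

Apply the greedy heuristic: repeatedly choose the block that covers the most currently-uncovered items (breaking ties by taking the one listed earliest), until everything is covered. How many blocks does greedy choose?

2

Greedy: pick Comet (covers 6 new) → pick Atlas (covers 1 new). Total picks: 2.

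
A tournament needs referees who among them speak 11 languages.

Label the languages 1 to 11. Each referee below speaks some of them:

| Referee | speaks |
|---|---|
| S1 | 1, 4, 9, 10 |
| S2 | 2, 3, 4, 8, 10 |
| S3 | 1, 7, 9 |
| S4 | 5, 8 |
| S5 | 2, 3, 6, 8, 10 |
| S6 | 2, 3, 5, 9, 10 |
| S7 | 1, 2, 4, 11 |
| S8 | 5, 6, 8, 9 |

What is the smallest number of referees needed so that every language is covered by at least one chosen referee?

4

S3 and S6 and S7 and S8 together: S3 ∪ S6 ∪ S7 ∪ S8 = {1, 2, 3, 4, 5, 6, 7, 8, 9, 10, 11} — every language is covered.
No 3 of the 8 referees cover everything (all 56 combinations miss at least one language), so 4 is optimal.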